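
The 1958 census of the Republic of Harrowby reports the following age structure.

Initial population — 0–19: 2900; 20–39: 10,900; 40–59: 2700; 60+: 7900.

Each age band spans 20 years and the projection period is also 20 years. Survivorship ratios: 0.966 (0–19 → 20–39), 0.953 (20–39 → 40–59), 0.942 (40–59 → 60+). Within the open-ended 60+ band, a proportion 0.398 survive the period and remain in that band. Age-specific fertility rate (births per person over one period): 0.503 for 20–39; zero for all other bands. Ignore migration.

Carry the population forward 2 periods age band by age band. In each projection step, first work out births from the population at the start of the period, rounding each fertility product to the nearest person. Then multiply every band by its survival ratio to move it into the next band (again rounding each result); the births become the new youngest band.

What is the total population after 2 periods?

21423

Let band 1 be 0–19 through band 4 = 60+.
[period 1]
Births: 10900 * 0.503 = 5483
Band 2: 2900 * 0.966 = 2801
Band 3: 10900 * 0.953 = 10388
Band 4: 2700 * 0.942 + 7900 * 0.398 = 2543 + 3144 = 5687
End of period: [5483, 2801, 10388, 5687]
[period 2]
Births: 2801 * 0.503 = 1409
Band 2: 5483 * 0.966 = 5297
Band 3: 2801 * 0.953 = 2669
Band 4: 10388 * 0.942 + 5687 * 0.398 = 9785 + 2263 = 12048
End of period: [1409, 5297, 2669, 12048]
Total after period 2: 1409 + 5297 + 2669 + 12048 = 21423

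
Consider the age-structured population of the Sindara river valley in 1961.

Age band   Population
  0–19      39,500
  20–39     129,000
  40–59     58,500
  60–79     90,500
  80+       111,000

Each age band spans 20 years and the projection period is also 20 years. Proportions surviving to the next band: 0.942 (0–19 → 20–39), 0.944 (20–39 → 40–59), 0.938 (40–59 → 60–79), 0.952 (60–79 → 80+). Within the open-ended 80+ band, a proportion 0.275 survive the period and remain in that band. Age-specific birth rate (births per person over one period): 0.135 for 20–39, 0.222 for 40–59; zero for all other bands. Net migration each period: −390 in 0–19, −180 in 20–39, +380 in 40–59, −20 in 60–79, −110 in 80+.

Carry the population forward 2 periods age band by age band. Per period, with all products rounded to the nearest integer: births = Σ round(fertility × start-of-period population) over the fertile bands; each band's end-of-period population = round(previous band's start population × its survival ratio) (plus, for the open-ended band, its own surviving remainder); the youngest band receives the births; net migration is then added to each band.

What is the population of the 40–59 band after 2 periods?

(Groups numbered youngest = 1 to oldest = 5.)
After projecting period 1:
Births: 129000 × 0.135 = 17415 ; 58500 × 0.222 = 12987 — total 30402
Group 2: 39500 × 0.942 = 37209
Group 3: 129000 × 0.944 = 121776
Group 4: 58500 × 0.938 = 54873
Group 5: 90500 × 0.952 + 111000 × 0.275 = 86156 + 30525 = 116681
Net migration: Group 1 − 390 → 30012; Group 2 − 180 → 37029; Group 3 + 380 → 122156; Group 4 − 20 → 54853; Group 5 − 110 → 116571
→ [30012, 37029, 122156, 54853, 116571]
After projecting period 2:
Births: 37029 × 0.135 = 4999 ; 122156 × 0.222 = 27119 — total 32118
Group 2: 30012 × 0.942 = 28271
Group 3: 37029 × 0.944 = 34955
Group 4: 122156 × 0.938 = 114582
Group 5: 54853 × 0.952 + 116571 × 0.275 = 52220 + 32057 = 84277
Net migration: Group 1 − 390 → 31728; Group 2 − 180 → 28091; Group 3 + 380 → 35335; Group 4 − 20 → 114562; Group 5 − 110 → 84167
→ [31728, 28091, 35335, 114562, 84167]

35335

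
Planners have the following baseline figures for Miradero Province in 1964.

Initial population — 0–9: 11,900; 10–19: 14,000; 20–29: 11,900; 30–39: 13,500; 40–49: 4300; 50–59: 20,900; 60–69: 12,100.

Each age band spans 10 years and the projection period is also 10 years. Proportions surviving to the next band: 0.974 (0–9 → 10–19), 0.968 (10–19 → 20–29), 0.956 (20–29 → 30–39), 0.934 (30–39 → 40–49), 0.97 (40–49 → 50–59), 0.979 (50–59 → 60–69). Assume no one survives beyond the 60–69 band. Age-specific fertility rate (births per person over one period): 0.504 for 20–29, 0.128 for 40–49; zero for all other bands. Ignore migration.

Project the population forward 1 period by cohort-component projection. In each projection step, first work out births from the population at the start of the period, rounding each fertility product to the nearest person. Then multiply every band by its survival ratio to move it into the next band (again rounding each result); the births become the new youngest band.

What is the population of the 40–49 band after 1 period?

12609

After projecting period 1:
Births: 11900 × 0.504 = 5998 ; 4300 × 0.128 = 550 → total 6548
10–19: 11900 × 0.974 = 11591
20–29: 14000 × 0.968 = 13552
30–39: 11900 × 0.956 = 11376
40–49: 13500 × 0.934 = 12609
50–59: 4300 × 0.97 = 4171
60–69: 20900 × 0.979 = 20461
→ [6548, 11591, 13552, 11376, 12609, 4171, 20461]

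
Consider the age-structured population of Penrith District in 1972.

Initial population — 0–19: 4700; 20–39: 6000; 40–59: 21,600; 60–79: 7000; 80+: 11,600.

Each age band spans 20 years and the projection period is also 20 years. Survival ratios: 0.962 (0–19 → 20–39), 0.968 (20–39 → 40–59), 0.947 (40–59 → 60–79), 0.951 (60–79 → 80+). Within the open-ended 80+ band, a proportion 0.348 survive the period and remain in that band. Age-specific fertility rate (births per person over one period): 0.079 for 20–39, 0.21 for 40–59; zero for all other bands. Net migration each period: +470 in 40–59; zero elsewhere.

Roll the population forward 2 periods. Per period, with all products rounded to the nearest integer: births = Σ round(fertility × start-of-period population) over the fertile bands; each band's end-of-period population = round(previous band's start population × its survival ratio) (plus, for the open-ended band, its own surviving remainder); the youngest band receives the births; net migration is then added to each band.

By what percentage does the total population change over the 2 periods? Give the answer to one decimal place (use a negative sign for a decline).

-20.5

— Period 1 —
Births: 6000 × 0.079 = 474  |  21600 × 0.21 = 4536 → total 5010
20–39: 4700 × 0.962 = 4521
40–59: 6000 × 0.968 = 5808
60–79: 21600 × 0.947 = 20455
80+: 7000 × 0.951 + 11600 × 0.348 = 6657 + 4037 = 10694
Net migration: 40–59 + 470 → 6278
Giving 5010 / 4521 / 6278 / 20455 / 10694.
— Period 2 —
Births: 4521 × 0.079 = 357  |  6278 × 0.21 = 1318 → total 1675
20–39: 5010 × 0.962 = 4820
40–59: 4521 × 0.968 = 4376
60–79: 6278 × 0.947 = 5945
80+: 20455 × 0.951 + 10694 × 0.348 = 19453 + 3722 = 23175
Net migration: 40–59 + 470 → 4846
Giving 1675 / 4820 / 4846 / 5945 / 23175.
Total: 50900 → 40461; change = -10439; percentage change = -20.5%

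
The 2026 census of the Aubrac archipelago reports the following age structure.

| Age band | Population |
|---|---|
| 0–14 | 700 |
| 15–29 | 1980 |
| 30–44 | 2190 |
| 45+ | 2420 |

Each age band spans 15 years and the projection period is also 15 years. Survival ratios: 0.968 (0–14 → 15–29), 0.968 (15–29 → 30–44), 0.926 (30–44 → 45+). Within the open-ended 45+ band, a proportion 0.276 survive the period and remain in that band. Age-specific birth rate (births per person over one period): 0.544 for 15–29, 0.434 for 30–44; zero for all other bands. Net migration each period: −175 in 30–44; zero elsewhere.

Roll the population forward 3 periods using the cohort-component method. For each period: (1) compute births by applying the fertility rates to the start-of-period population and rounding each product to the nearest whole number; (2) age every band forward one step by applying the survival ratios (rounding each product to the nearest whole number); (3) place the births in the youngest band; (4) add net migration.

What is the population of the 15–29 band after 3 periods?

1089

Let group 1 be 0–14 through group 4 = 45+.
Period 1.
Births: 1980 × 0.544 = 1077 ; 2190 × 0.434 = 950 → total 2027
Group 2: 700 × 0.968 = 678
Group 3: 1980 × 0.968 = 1917
Group 4: 2190 × 0.926 + 2420 × 0.276 = 2028 + 668 = 2696
Net migration: Group 3 − 175 → 1742
→ [2027, 678, 1742, 2696]
Period 2.
Births: 678 × 0.544 = 369 ; 1742 × 0.434 = 756 → total 1125
Group 2: 2027 × 0.968 = 1962
Group 3: 678 × 0.968 = 656
Group 4: 1742 × 0.926 + 2696 × 0.276 = 1613 + 744 = 2357
Net migration: Group 3 − 175 → 481
→ [1125, 1962, 481, 2357]
Period 3.
Births: 1962 × 0.544 = 1067 ; 481 × 0.434 = 209 → total 1276
Group 2: 1125 × 0.968 = 1089
Group 3: 1962 × 0.968 = 1899
Group 4: 481 × 0.926 + 2357 × 0.276 = 445 + 651 = 1096
Net migration: Group 3 − 175 → 1724
→ [1276, 1089, 1724, 1096]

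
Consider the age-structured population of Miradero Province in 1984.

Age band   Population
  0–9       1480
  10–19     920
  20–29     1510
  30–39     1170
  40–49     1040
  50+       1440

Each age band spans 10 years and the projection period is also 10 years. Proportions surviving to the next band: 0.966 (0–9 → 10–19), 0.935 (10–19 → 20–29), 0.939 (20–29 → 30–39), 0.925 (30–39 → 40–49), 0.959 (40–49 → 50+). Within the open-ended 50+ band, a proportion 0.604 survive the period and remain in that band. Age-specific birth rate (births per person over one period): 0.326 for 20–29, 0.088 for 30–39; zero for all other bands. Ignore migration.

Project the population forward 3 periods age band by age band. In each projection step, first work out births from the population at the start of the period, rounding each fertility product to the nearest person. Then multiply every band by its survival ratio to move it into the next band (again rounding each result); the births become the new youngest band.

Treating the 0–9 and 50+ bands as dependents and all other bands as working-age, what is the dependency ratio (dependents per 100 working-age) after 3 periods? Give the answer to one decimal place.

Period 1.
Births: 1510 * 0.326 = 492  |  1170 * 0.088 = 103 → total 595
10–19: 1480 * 0.966 = 1430
20–29: 920 * 0.935 = 860
30–39: 1510 * 0.939 = 1418
40–49: 1170 * 0.925 = 1082
50+: 1040 * 0.959 + 1440 * 0.604 = 997 + 870 = 1867
Population now: 0–9=595, 10–19=1430, 20–29=860, 30–39=1418, 40–49=1082, 50+=1867
Period 2.
Births: 860 * 0.326 = 280  |  1418 * 0.088 = 125 → total 405
10–19: 595 * 0.966 = 575
20–29: 1430 * 0.935 = 1337
30–39: 860 * 0.939 = 808
40–49: 1418 * 0.925 = 1312
50+: 1082 * 0.959 + 1867 * 0.604 = 1038 + 1128 = 2166
Population now: 0–9=405, 10–19=575, 20–29=1337, 30–39=808, 40–49=1312, 50+=2166
Period 3.
Births: 1337 * 0.326 = 436  |  808 * 0.088 = 71 → total 507
10–19: 405 * 0.966 = 391
20–29: 575 * 0.935 = 538
30–39: 1337 * 0.939 = 1255
40–49: 808 * 0.925 = 747
50+: 1312 * 0.959 + 2166 * 0.604 = 1258 + 1308 = 2566
Population now: 0–9=507, 10–19=391, 20–29=538, 30–39=1255, 40–49=747, 50+=2566
Dependents (band 0–9 + band 50+) = 507 + 2566 = 3073; working-age = 2931; ratio = 3073/2931 × 100 = 104.8

104.8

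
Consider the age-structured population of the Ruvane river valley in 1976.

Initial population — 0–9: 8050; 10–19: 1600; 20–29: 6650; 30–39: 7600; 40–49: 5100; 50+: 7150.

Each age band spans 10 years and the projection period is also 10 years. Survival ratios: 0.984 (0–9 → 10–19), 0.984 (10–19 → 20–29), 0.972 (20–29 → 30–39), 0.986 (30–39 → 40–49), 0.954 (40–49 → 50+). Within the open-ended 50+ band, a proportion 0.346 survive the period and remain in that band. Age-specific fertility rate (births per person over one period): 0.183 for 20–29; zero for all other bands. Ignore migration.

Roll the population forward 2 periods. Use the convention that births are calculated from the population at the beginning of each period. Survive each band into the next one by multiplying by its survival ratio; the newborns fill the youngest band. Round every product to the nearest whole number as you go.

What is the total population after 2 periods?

Period 1:
Births: 6650 × 0.183 = 1217
10–19: 8050 × 0.984 = 7921
20–29: 1600 × 0.984 = 1574
30–39: 6650 × 0.972 = 6464
40–49: 7600 × 0.986 = 7494
50+: 5100 × 0.954 + 7150 × 0.346 = 4865 + 2474 = 7339
End of period: [1217, 7921, 1574, 6464, 7494, 7339]
Period 2:
Births: 1574 × 0.183 = 288
10–19: 1217 × 0.984 = 1198
20–29: 7921 × 0.984 = 7794
30–39: 1574 × 0.972 = 1530
40–49: 6464 × 0.986 = 6374
50+: 7494 × 0.954 + 7339 × 0.346 = 7149 + 2539 = 9688
End of period: [288, 1198, 7794, 1530, 6374, 9688]
Total after period 2: 288 + 1198 + 7794 + 1530 + 6374 + 9688 = 26872

26872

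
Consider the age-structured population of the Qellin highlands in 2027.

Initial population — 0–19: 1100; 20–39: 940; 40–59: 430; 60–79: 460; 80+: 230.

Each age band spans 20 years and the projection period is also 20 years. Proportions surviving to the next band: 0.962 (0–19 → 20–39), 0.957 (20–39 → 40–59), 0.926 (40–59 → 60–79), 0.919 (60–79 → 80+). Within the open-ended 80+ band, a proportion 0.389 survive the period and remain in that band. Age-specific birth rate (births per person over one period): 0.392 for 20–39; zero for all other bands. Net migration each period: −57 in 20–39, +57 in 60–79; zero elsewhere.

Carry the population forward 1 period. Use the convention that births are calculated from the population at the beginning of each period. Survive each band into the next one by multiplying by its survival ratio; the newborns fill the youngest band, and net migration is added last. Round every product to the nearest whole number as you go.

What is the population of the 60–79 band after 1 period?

455

After projecting period 1:
Births: 940 * 0.392 = 368
20–39: 1100 * 0.962 = 1058
40–59: 940 * 0.957 = 900
60–79: 430 * 0.926 = 398
80+: 460 * 0.919 + 230 * 0.389 = 423 + 89 = 512
Net migration: 20–39 − 57 → 1001; 60–79 + 57 → 455
Giving 368 / 1001 / 900 / 455 / 512.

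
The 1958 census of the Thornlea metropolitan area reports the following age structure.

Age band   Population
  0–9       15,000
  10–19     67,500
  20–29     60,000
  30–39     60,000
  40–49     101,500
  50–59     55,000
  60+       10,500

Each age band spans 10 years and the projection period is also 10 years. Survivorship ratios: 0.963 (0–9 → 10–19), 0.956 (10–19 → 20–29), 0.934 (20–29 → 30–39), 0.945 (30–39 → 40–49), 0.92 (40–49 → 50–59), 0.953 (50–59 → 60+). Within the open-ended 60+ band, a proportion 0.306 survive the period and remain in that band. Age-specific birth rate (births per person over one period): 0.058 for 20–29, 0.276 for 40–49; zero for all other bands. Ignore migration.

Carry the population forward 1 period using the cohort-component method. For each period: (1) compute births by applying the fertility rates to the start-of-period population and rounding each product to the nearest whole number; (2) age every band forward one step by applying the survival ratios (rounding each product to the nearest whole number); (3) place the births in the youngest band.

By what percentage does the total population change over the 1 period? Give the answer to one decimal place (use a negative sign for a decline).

0.7

Numbering the groups 1..7 from youngest to oldest:
After projecting period 1:
Births: 60000 × 0.058 = 3480  |  101500 × 0.276 = 28014 — total 31494
Group 2: 15000 × 0.963 = 14445
Group 3: 67500 × 0.956 = 64530
Group 4: 60000 × 0.934 = 56040
Group 5: 60000 × 0.945 = 56700
Group 6: 101500 × 0.92 = 93380
Group 7: 55000 × 0.953 + 10500 × 0.306 = 52415 + 3213 = 55628
Population now: 0–9=31494, 10–19=14445, 20–29=64530, 30–39=56040, 40–49=56700, 50–59=93380, 60+=55628
Total: 369500 → 372217; change = 2717; percentage change = 0.7%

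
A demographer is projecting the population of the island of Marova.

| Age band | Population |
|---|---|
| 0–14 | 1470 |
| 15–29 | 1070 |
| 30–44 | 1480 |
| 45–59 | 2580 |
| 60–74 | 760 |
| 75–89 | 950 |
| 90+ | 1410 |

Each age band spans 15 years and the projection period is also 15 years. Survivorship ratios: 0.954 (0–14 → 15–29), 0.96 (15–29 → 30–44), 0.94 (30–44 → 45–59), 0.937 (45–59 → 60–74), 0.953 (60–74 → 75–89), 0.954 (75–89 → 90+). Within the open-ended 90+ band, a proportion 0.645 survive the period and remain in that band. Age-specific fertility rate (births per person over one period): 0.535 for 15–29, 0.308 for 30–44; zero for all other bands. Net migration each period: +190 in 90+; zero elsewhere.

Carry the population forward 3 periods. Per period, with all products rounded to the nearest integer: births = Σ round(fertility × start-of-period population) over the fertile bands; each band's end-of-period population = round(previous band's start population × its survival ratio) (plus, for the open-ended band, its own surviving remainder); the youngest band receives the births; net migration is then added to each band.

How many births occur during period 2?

1066

Let group 1 be 0–14 through group 7 = 90+.
Period 1.
Births: 1070 × 0.535 = 572  |  1480 × 0.308 = 456 ⇒ total 1028
Group 2: 1470 × 0.954 = 1402
Group 3: 1070 × 0.96 = 1027
Group 4: 1480 × 0.94 = 1391
Group 5: 2580 × 0.937 = 2417
Group 6: 760 × 0.953 = 724
Group 7: 950 × 0.954 + 1410 × 0.645 = 906 + 909 = 1815
Net migration: Group 7 + 190 → 2005
Population now: 0–14=1028, 15–29=1402, 30–44=1027, 45–59=1391, 60–74=2417, 75–89=724, 90+=2005
Period 2.
Births: 1402 × 0.535 = 750  |  1027 × 0.308 = 316 ⇒ total 1066
Group 2: 1028 × 0.954 = 981
Group 3: 1402 × 0.96 = 1346
Group 4: 1027 × 0.94 = 965
Group 5: 1391 × 0.937 = 1303
Group 6: 2417 × 0.953 = 2303
Group 7: 724 × 0.954 + 2005 × 0.645 = 691 + 1293 = 1984
Net migration: Group 7 + 190 → 2174
Population now: 0–14=1066, 15–29=981, 30–44=1346, 45–59=965, 60–74=1303, 75–89=2303, 90+=2174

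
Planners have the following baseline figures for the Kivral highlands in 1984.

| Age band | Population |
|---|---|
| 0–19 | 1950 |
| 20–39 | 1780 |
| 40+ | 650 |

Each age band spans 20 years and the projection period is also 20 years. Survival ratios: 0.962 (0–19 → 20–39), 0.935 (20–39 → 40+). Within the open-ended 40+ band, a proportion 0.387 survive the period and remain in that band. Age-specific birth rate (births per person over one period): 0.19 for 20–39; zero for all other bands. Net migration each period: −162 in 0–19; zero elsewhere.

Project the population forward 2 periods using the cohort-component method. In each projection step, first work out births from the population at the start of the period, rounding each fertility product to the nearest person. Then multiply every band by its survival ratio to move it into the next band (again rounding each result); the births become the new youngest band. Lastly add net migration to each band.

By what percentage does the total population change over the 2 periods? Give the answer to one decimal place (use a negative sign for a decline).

-34.7

[period 1]
Births: 1780 × 0.19 = 338
20–39: 1950 × 0.962 = 1876
40+: 1780 × 0.935 + 650 × 0.387 = 1664 + 252 = 1916
Net migration: 0–19 − 162 → 176
Population now: 0–19=176, 20–39=1876, 40+=1916
[period 2]
Births: 1876 × 0.19 = 356
20–39: 176 × 0.962 = 169
40+: 1876 × 0.935 + 1916 × 0.387 = 1754 + 741 = 2495
Net migration: 0–19 − 162 → 194
Population now: 0–19=194, 20–39=169, 40+=2495
Total: 4380 → 2858; change = -1522; percentage change = -34.7%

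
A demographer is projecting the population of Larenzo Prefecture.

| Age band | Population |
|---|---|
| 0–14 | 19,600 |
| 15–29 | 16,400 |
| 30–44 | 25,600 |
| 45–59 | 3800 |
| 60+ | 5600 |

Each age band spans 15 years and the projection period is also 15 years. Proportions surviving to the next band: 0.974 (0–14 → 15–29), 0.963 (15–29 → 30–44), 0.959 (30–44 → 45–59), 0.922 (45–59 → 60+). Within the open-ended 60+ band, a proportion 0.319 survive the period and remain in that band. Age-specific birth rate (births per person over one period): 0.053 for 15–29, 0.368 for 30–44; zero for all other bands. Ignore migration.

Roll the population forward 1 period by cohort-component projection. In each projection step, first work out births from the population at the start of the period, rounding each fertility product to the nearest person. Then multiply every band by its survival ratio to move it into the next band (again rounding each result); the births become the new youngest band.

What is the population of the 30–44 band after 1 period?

15793

[period 1]
Births: 16400 × 0.053 = 869, 25600 × 0.368 = 9421 → 10290
15–29: 19600 × 0.974 = 19090
30–44: 16400 × 0.963 = 15793
45–59: 25600 × 0.959 = 24550
60+: 3800 × 0.922 + 5600 × 0.319 = 3504 + 1786 = 5290
Population now: 0–14=10290, 15–29=19090, 30–44=15793, 45–59=24550, 60+=5290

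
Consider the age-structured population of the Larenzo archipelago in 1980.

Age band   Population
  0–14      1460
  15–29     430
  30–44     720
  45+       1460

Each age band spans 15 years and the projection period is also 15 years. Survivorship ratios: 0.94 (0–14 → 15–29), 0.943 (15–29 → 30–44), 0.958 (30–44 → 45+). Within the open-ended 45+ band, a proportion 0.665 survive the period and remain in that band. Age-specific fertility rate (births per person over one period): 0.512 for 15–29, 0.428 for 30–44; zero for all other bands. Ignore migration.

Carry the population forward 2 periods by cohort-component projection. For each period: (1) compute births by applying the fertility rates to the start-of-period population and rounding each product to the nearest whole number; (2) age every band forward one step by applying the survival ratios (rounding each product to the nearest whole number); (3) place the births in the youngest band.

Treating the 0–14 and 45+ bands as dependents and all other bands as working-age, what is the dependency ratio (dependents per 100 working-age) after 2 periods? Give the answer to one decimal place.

132.3

(Groups numbered youngest = 1 to oldest = 4.)
After projecting period 1:
Births: 430 * 0.512 = 220  |  720 * 0.428 = 308 → 528
Group 2: 1460 * 0.94 = 1372
Group 3: 430 * 0.943 = 405
Group 4: 720 * 0.958 + 1460 * 0.665 = 690 + 971 = 1661
End of period: [528, 1372, 405, 1661]
After projecting period 2:
Births: 1372 * 0.512 = 702  |  405 * 0.428 = 173 → 875
Group 2: 528 * 0.94 = 496
Group 3: 1372 * 0.943 = 1294
Group 4: 405 * 0.958 + 1661 * 0.665 = 388 + 1105 = 1493
End of period: [875, 496, 1294, 1493]
Dependents (band 0–14 + band 45+) = 875 + 1493 = 2368; working-age = 1790; ratio = 2368/1790 × 100 = 132.3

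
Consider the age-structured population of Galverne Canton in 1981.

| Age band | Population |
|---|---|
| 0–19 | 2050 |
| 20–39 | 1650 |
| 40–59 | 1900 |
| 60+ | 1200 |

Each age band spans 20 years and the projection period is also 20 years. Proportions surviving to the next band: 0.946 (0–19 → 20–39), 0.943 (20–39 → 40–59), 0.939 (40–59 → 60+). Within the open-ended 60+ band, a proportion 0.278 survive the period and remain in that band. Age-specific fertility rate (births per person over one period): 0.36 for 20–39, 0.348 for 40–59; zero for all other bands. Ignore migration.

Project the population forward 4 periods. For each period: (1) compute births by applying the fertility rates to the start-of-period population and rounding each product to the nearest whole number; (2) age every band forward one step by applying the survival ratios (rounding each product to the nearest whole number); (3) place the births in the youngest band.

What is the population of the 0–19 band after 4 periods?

Call the groups 1 to 4, youngest first.
[period 1]
Births: 1650 * 0.36 = 594  |  1900 * 0.348 = 661 → 1255
Group 2: 2050 * 0.946 = 1939
Group 3: 1650 * 0.943 = 1556
Group 4: 1900 * 0.939 + 1200 * 0.278 = 1784 + 334 = 2118
Population now: 0–19=1255, 20–39=1939, 40–59=1556, 60+=2118
[period 2]
Births: 1939 * 0.36 = 698  |  1556 * 0.348 = 541 → 1239
Group 2: 1255 * 0.946 = 1187
Group 3: 1939 * 0.943 = 1828
Group 4: 1556 * 0.939 + 2118 * 0.278 = 1461 + 589 = 2050
Population now: 0–19=1239, 20–39=1187, 40–59=1828, 60+=2050
[period 3]
Births: 1187 * 0.36 = 427  |  1828 * 0.348 = 636 → 1063
Group 2: 1239 * 0.946 = 1172
Group 3: 1187 * 0.943 = 1119
Group 4: 1828 * 0.939 + 2050 * 0.278 = 1716 + 570 = 2286
Population now: 0–19=1063, 20–39=1172, 40–59=1119, 60+=2286
[period 4]
Births: 1172 * 0.36 = 422  |  1119 * 0.348 = 389 → 811
Group 2: 1063 * 0.946 = 1006
Group 3: 1172 * 0.943 = 1105
Group 4: 1119 * 0.939 + 2286 * 0.278 = 1051 + 636 = 1687
Population now: 0–19=811, 20–39=1006, 40–59=1105, 60+=1687

811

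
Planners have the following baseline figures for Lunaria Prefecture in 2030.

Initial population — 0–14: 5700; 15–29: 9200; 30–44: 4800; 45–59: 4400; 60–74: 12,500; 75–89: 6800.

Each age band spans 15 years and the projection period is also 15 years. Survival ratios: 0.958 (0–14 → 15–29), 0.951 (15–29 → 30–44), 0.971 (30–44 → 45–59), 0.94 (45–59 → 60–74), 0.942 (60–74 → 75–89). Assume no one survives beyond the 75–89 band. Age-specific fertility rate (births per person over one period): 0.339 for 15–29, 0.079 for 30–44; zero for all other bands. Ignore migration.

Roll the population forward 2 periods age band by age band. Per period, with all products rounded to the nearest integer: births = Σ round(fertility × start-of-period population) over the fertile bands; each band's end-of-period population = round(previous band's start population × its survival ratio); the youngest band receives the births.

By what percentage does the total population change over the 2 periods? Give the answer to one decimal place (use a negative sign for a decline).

— Period 1 —
Births: 9200 × 0.339 = 3119 ; 4800 × 0.079 = 379 → 3498
15–29: 5700 × 0.958 = 5461
30–44: 9200 × 0.951 = 8749
45–59: 4800 × 0.971 = 4661
60–74: 4400 × 0.94 = 4136
75–89: 12500 × 0.942 = 11775
→ [3498, 5461, 8749, 4661, 4136, 11775]
— Period 2 —
Births: 5461 × 0.339 = 1851 ; 8749 × 0.079 = 691 → 2542
15–29: 3498 × 0.958 = 3351
30–44: 5461 × 0.951 = 5193
45–59: 8749 × 0.971 = 8495
60–74: 4661 × 0.94 = 4381
75–89: 4136 × 0.942 = 3896
→ [2542, 3351, 5193, 8495, 4381, 3896]
Total: 43400 → 27858; change = -15542; percentage change = -35.8%

-35.8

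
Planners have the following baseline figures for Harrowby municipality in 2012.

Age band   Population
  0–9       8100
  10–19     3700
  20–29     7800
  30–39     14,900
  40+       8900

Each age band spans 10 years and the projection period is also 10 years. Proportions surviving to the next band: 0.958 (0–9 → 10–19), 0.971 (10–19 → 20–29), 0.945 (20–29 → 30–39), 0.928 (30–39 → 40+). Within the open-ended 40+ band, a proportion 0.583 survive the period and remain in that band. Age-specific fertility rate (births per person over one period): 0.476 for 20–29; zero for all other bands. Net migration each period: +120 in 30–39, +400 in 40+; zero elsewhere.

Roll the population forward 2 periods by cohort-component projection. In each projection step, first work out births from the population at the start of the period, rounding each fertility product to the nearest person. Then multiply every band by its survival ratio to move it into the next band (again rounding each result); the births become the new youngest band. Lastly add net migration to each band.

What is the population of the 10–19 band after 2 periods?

Call the bands 1 to 5, youngest first.
Period 1.
Births: 7800 × 0.476 = 3713
Band 2: 8100 × 0.958 = 7760
Band 3: 3700 × 0.971 = 3593
Band 4: 7800 × 0.945 = 7371
Band 5: 14900 × 0.928 + 8900 × 0.583 = 13827 + 5189 = 19016
Net migration: Band 4 + 120 → 7491; Band 5 + 400 → 19416
End of period: [3713, 7760, 3593, 7491, 19416]
Period 2.
Births: 3593 × 0.476 = 1710
Band 2: 3713 × 0.958 = 3557
Band 3: 7760 × 0.971 = 7535
Band 4: 3593 × 0.945 = 3395
Band 5: 7491 × 0.928 + 19416 × 0.583 = 6952 + 11320 = 18272
Net migration: Band 4 + 120 → 3515; Band 5 + 400 → 18672
End of period: [1710, 3557, 7535, 3515, 18672]

3557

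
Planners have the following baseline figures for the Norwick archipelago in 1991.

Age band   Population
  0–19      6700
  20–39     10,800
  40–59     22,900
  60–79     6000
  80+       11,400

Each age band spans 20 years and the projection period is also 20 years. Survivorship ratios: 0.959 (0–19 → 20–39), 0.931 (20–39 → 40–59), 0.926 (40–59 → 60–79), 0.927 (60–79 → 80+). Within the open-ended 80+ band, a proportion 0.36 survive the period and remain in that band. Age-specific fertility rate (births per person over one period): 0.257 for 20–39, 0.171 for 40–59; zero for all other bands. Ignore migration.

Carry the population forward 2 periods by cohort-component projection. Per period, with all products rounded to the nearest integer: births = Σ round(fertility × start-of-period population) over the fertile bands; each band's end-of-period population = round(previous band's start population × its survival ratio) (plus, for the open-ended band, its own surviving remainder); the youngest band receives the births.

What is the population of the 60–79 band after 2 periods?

(Groups numbered youngest = 1 to oldest = 5.)
After projecting period 1:
Births: 10800 × 0.257 = 2776  |  22900 × 0.171 = 3916 — total 6692
Group 2: 6700 × 0.959 = 6425
Group 3: 10800 × 0.931 = 10055
Group 4: 22900 × 0.926 = 21205
Group 5: 6000 × 0.927 + 11400 × 0.36 = 5562 + 4104 = 9666
End of period: [6692, 6425, 10055, 21205, 9666]
After projecting period 2:
Births: 6425 × 0.257 = 1651  |  10055 × 0.171 = 1719 — total 3370
Group 2: 6692 × 0.959 = 6418
Group 3: 6425 × 0.931 = 5982
Group 4: 10055 × 0.926 = 9311
Group 5: 21205 × 0.927 + 9666 × 0.36 = 19657 + 3480 = 23137
End of period: [3370, 6418, 5982, 9311, 23137]

9311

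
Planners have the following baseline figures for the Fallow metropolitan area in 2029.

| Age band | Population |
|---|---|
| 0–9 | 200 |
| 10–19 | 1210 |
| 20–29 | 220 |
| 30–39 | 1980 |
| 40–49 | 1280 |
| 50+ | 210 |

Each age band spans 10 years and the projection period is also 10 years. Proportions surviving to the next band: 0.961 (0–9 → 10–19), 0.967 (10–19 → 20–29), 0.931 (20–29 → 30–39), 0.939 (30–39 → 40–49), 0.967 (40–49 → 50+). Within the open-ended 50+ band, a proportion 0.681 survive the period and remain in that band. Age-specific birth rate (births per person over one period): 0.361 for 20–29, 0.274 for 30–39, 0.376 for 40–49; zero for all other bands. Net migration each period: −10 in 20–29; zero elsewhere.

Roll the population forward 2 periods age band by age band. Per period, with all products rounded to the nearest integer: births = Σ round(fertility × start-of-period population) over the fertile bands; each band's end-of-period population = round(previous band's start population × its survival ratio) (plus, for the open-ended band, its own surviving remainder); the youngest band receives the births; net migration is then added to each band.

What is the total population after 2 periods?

6420

[period 1]
Births: 220 × 0.361 = 79 ; 1980 × 0.274 = 543 ; 1280 × 0.376 = 481 ⇒ total 1103
10–19: 200 × 0.961 = 192
20–29: 1210 × 0.967 = 1170
30–39: 220 × 0.931 = 205
40–49: 1980 × 0.939 = 1859
50+: 1280 × 0.967 + 210 × 0.681 = 1238 + 143 = 1381
Net migration: 20–29 − 10 → 1160
End of period: [1103, 192, 1160, 205, 1859, 1381]
[period 2]
Births: 1160 × 0.361 = 419 ; 205 × 0.274 = 56 ; 1859 × 0.376 = 699 ⇒ total 1174
10–19: 1103 × 0.961 = 1060
20–29: 192 × 0.967 = 186
30–39: 1160 × 0.931 = 1080
40–49: 205 × 0.939 = 192
50+: 1859 × 0.967 + 1381 × 0.681 = 1798 + 940 = 2738
Net migration: 20–29 − 10 → 176
End of period: [1174, 1060, 176, 1080, 192, 2738]
Total after period 2: 1174 + 1060 + 176 + 1080 + 192 + 2738 = 6420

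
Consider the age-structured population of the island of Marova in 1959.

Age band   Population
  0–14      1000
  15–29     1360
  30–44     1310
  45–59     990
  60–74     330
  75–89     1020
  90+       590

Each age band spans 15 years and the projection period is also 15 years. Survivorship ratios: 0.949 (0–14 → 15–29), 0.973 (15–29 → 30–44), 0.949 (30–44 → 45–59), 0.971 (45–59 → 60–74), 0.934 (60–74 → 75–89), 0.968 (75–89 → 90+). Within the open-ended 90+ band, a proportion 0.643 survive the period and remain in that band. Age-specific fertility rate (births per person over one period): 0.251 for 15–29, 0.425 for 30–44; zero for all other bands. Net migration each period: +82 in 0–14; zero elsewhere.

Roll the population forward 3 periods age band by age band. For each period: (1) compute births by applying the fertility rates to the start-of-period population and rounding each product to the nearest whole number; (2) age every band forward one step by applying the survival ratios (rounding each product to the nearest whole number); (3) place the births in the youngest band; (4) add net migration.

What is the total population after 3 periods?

Call the bands 1 to 7, youngest first.
After projecting period 1:
Births: 1360 * 0.251 = 341, 1310 * 0.425 = 557 → 898
Band 2: 1000 * 0.949 = 949
Band 3: 1360 * 0.973 = 1323
Band 4: 1310 * 0.949 = 1243
Band 5: 990 * 0.971 = 961
Band 6: 330 * 0.934 = 308
Band 7: 1020 * 0.968 + 590 * 0.643 = 987 + 379 = 1366
Net migration: Band 1 + 82 → 980
→ [980, 949, 1323, 1243, 961, 308, 1366]
After projecting period 2:
Births: 949 * 0.251 = 238, 1323 * 0.425 = 562 → 800
Band 2: 980 * 0.949 = 930
Band 3: 949 * 0.973 = 923
Band 4: 1323 * 0.949 = 1256
Band 5: 1243 * 0.971 = 1207
Band 6: 961 * 0.934 = 898
Band 7: 308 * 0.968 + 1366 * 0.643 = 298 + 878 = 1176
Net migration: Band 1 + 82 → 882
→ [882, 930, 923, 1256, 1207, 898, 1176]
After projecting period 3:
Births: 930 * 0.251 = 233, 923 * 0.425 = 392 → 625
Band 2: 882 * 0.949 = 837
Band 3: 930 * 0.973 = 905
Band 4: 923 * 0.949 = 876
Band 5: 1256 * 0.971 = 1220
Band 6: 1207 * 0.934 = 1127
Band 7: 898 * 0.968 + 1176 * 0.643 = 869 + 756 = 1625
Net migration: Band 1 + 82 → 707
→ [707, 837, 905, 876, 1220, 1127, 1625]
Total after period 3: 707 + 837 + 905 + 876 + 1220 + 1127 + 1625 = 7297

7297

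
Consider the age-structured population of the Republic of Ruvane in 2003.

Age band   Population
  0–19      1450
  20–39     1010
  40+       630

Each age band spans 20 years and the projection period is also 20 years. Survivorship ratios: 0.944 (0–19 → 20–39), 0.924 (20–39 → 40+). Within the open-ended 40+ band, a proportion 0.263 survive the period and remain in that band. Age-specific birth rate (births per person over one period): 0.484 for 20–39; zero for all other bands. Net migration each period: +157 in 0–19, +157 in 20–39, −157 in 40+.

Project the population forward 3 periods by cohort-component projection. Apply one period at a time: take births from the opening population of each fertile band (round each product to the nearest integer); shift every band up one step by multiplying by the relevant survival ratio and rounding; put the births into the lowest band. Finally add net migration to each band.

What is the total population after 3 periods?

2478

(Bands numbered youngest = 1 to oldest = 3.)
After projecting period 1:
Births: 1010 * 0.484 = 489
Band 2: 1450 * 0.944 = 1369
Band 3: 1010 * 0.924 + 630 * 0.263 = 933 + 166 = 1099
Net migration: Band 1 + 157 → 646; Band 2 + 157 → 1526; Band 3 − 157 → 942
Giving 646 / 1526 / 942.
After projecting period 2:
Births: 1526 * 0.484 = 739
Band 2: 646 * 0.944 = 610
Band 3: 1526 * 0.924 + 942 * 0.263 = 1410 + 248 = 1658
Net migration: Band 1 + 157 → 896; Band 2 + 157 → 767; Band 3 − 157 → 1501
Giving 896 / 767 / 1501.
After projecting period 3:
Births: 767 * 0.484 = 371
Band 2: 896 * 0.944 = 846
Band 3: 767 * 0.924 + 1501 * 0.263 = 709 + 395 = 1104
Net migration: Band 1 + 157 → 528; Band 2 + 157 → 1003; Band 3 − 157 → 947
Giving 528 / 1003 / 947.
Total after period 3: 528 + 1003 + 947 = 2478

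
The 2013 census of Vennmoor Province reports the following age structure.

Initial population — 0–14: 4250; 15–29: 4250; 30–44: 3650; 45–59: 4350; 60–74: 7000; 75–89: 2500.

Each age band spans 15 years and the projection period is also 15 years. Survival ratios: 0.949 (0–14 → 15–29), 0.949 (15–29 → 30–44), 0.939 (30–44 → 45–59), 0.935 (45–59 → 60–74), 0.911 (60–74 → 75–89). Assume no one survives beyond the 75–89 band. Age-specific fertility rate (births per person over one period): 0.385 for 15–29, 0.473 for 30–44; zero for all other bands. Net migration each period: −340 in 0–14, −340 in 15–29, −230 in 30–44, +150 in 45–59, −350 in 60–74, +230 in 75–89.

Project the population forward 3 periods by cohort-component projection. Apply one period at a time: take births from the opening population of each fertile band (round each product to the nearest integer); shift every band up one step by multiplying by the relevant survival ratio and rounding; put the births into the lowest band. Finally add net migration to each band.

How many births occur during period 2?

[period 1]
Births: 4250 * 0.385 = 1636  |  3650 * 0.473 = 1726 ⇒ total 3362
15–29: 4250 * 0.949 = 4033
30–44: 4250 * 0.949 = 4033
45–59: 3650 * 0.939 = 3427
60–74: 4350 * 0.935 = 4067
75–89: 7000 * 0.911 = 6377
Net migration: 0–14 − 340 → 3022; 15–29 − 340 → 3693; 30–44 − 230 → 3803; 45–59 + 150 → 3577; 60–74 − 350 → 3717; 75–89 + 230 → 6607
End of period: [3022, 3693, 3803, 3577, 3717, 6607]
[period 2]
Births: 3693 * 0.385 = 1422  |  3803 * 0.473 = 1799 ⇒ total 3221
15–29: 3022 * 0.949 = 2868
30–44: 3693 * 0.949 = 3505
45–59: 3803 * 0.939 = 3571
60–74: 3577 * 0.935 = 3344
75–89: 3717 * 0.911 = 3386
Net migration: 0–14 − 340 → 2881; 15–29 − 340 → 2528; 30–44 − 230 → 3275; 45–59 + 150 → 3721; 60–74 − 350 → 2994; 75–89 + 230 → 3616
End of period: [2881, 2528, 3275, 3721, 2994, 3616]

3221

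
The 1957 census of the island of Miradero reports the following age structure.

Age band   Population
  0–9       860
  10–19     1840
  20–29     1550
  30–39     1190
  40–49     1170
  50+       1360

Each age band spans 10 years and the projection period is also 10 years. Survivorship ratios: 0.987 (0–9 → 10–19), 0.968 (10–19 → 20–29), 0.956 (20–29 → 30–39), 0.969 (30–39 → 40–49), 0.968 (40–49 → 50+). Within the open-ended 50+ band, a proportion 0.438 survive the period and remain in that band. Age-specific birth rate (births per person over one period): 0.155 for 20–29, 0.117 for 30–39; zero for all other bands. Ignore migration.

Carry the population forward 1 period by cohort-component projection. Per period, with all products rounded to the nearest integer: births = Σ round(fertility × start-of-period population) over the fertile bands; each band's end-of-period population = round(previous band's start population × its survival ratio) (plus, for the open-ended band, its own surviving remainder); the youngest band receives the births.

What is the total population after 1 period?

Call the groups 1 to 6, youngest first.
[period 1]
Births: 1550 × 0.155 = 240, 1190 × 0.117 = 139 → total 379
Group 2: 860 × 0.987 = 849
Group 3: 1840 × 0.968 = 1781
Group 4: 1550 × 0.956 = 1482
Group 5: 1190 × 0.969 = 1153
Group 6: 1170 × 0.968 + 1360 × 0.438 = 1133 + 596 = 1729
Population now: 0–9=379, 10–19=849, 20–29=1781, 30–39=1482, 40–49=1153, 50+=1729
Total after period 1: 379 + 849 + 1781 + 1482 + 1153 + 1729 = 7373

7373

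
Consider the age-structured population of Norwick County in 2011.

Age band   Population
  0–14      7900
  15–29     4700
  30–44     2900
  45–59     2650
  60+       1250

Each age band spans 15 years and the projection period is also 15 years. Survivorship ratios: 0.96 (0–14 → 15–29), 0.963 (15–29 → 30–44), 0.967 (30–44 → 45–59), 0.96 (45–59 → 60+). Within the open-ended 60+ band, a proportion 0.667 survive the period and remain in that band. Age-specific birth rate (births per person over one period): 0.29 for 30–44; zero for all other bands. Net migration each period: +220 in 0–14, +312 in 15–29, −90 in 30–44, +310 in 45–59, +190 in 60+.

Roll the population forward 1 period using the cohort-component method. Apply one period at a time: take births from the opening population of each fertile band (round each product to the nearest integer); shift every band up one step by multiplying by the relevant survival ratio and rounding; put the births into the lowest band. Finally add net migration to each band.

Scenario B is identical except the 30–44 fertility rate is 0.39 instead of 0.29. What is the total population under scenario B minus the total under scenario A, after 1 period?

Let group 1 be 0–14 through group 5 = 60+.
After projecting period 1:
Births: 2900 × 0.29 = 841
Group 2: 7900 × 0.96 = 7584
Group 3: 4700 × 0.963 = 4526
Group 4: 2900 × 0.967 = 2804
Group 5: 2650 × 0.96 + 1250 × 0.667 = 2544 + 834 = 3378
Net migration: Group 1 + 220 → 1061; Group 2 + 312 → 7896; Group 3 − 90 → 4436; Group 4 + 310 → 3114; Group 5 + 190 → 3568
Population now: 0–14=1061, 15–29=7896, 30–44=4436, 45–59=3114, 60+=3568
Scenario A total after 1 period: 20075
Scenario B projection —
After projecting period 1:
Births: 2900 × 0.39 = 1131
Group 2: 7900 × 0.96 = 7584
Group 3: 4700 × 0.963 = 4526
Group 4: 2900 × 0.967 = 2804
Group 5: 2650 × 0.96 + 1250 × 0.667 = 2544 + 834 = 3378
Net migration: Group 1 + 220 → 1351; Group 2 + 312 → 7896; Group 3 − 90 → 4436; Group 4 + 310 → 3114; Group 5 + 190 → 3568
Population now: 0–14=1351, 15–29=7896, 30–44=4436, 45–59=3114, 60+=3568
Scenario B total after 1 period: 20365
Difference B − A = 20365 − 20075 = 290

290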